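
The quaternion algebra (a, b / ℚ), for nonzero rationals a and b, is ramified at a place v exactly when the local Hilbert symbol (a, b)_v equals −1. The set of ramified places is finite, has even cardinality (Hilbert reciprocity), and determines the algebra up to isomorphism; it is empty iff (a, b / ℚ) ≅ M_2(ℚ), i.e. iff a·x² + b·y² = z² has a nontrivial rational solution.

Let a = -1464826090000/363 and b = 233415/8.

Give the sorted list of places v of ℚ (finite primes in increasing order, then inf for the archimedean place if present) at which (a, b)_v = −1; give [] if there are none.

[2, 5]

(a, b) ≡ (-3, 51870) mod (ℚ^×)²; places V = {2, 3, 5, 7, 11, 13, 19, ∞}.
(a,b)_13: α=2, u≡10; β=1, v≡10 (mod 13); (10|13)=+1, (10|13)=+1; sign (−1)^0·+1^1·+1^2 = +1.
(a,b)_11: α=-2, u≡8; β=0, v≡9 (mod 11); (8|11)=-1, (9|11)=+1; sign (−1)^0·-1^0·+1^-2 = +1.
(a,b)_∞: sgn(-3)=−, sgn(51870)=+, so +1.
(a,b)_2: α=4, β=-3; u≡5, v≡7 (mod 8); ε(u)ε(v)=0·1, αω(v)=4·0, βω(u)=-3·1; sum ≡ 1  ⇒  -1.
(a,b)_3: α=-1, u≡2; β=3, v≡1 (mod 3); (2|3)=-1, (1|3)=+1; sign (−1)^1·-1^3·+1^-1 = +1.
(a,b)_5: α=4, u≡2; β=1, v≡1 (mod 5); (2|5)=-1, (1|5)=+1; sign (−1)^0·-1^1·+1^4 = -1.
(a,b)_7: α=4, u≡2; β=1, v≡4 (mod 7); (2|7)=+1, (4|7)=+1; sign (−1)^0·+1^1·+1^4 = +1.
(a,b)_19: α=2, u≡4; β=1, v≡18 (mod 19); (4|19)=+1, (18|19)=-1; sign (−1)^0·+1^1·-1^2 = +1.
|Ram(-3, 51870)| = 2, even; anisotropic at {2, 5}.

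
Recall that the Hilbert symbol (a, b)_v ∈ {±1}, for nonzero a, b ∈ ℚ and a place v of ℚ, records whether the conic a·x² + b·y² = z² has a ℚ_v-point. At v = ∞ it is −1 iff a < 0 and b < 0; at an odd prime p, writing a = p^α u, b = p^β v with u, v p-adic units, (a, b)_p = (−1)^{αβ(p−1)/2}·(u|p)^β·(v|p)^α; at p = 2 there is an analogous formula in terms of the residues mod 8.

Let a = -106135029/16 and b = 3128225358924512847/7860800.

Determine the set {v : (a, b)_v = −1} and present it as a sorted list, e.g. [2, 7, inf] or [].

(a, b) ≡ (-221, 4199) mod (ℚ^×)²; places V = {2, 3, 5, 7, 11, 13, 17, 19, 37, ∞}.
(a,b)_17: α=1, u≡4; β=-3, v≡1 (mod 17); (4|17)=+1, (1|17)=+1; sign (−1)^0·+1^-3·+1^1 = +1.
(a,b)_5: α=0, u≡1; β=-2, v≡1 (mod 5); (1|5)=+1, (1|5)=+1; sign (−1)^0·+1^-2·+1^0 = +1.
(a,b)_37: α=0, u≡34; β=2, v≡23 (mod 37); (34|37)=+1, (23|37)=-1; sign (−1)^0·+1^2·-1^0 = +1.
(a,b)_19: α=0, u≡1; β=3, v≡12 (mod 19); (1|19)=+1, (12|19)=-1; sign (−1)^0·+1^3·-1^0 = +1.
(a,b)_7: α=2, u≡5; β=4, v≡3 (mod 7); (5|7)=-1, (3|7)=-1; sign (−1)^0·-1^4·-1^2 = +1.
(a,b)_11: α=2, u≡7; β=4, v≡6 (mod 11); (7|11)=-1, (6|11)=-1; sign (−1)^0·-1^4·-1^2 = +1.
(a,b)_∞: sgn(-221)=−, sgn(4199)=+, so +1.
(a,b)_3: α=4, u≡1; β=6, v≡2 (mod 3); (1|3)=+1, (2|3)=-1; sign (−1)^0·+1^6·-1^4 = +1.
(a,b)_2: α=-4, β=-6; u≡3, v≡7 (mod 8); ε(u)ε(v)=1·1, αω(v)=-4·0, βω(u)=-6·1; sum ≡ 1  ⇒  -1.
(a,b)_13: α=1, u≡9; β=1, v≡7 (mod 13); (9|13)=+1, (7|13)=-1; sign (−1)^0·+1^1·-1^1 = -1.
|Ram(-221, 4199)| = 2, even; anisotropic at {2, 13}.

[2, 13]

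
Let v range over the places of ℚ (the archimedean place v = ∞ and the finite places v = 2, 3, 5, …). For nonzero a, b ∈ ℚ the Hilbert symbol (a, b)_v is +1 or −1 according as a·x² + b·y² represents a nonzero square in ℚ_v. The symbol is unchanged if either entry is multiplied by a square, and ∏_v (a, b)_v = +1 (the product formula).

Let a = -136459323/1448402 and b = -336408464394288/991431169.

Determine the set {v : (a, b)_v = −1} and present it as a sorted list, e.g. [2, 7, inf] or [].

[2, 3, 17, inf]

(a, b) ≡ (-3094, -3) mod (ℚ^×)²; places V = {2, 3, 7, 11, 13, 17, 23, 37, ∞}.
(a,b)_11: α=2, u≡10; β=6, v≡2 (mod 11); (10|11)=-1, (2|11)=-1; sign (−1)^0·-1^6·-1^2 = +1.
(a,b)_17: α=1, u≡12; β=2, v≡5 (mod 17); (12|17)=-1, (5|17)=-1; sign (−1)^0·-1^2·-1^1 = -1.
(a,b)_3: α=6, u≡2; β=5, v≡2 (mod 3); (2|3)=-1, (2|3)=-1; sign (−1)^0·-1^5·-1^6 = -1.
(a,b)_13: α=1, u≡10; β=2, v≡3 (mod 13); (10|13)=+1, (3|13)=+1; sign (−1)^0·+1^2·+1^1 = +1.
(a,b)_23: α=-2, u≡22; β=-2, v≡5 (mod 23); (22|23)=-1, (5|23)=-1; sign (−1)^0·-1^-2·-1^-2 = +1.
(a,b)_∞: sgn(-3094)=−, sgn(-3)=−, so -1.
(a,b)_2: α=-1, β=4; u≡5, v≡5 (mod 8); ε(u)ε(v)=0·0, αω(v)=-1·1, βω(u)=4·1; sum ≡ 1  ⇒  -1.
(a,b)_37: α=-2, u≡2; β=-4, v≡30 (mod 37); (2|37)=-1, (30|37)=+1; sign (−1)^0·-1^-4·+1^-2 = +1.
(a,b)_7: α=1, u≡5; β=0, v≡1 (mod 7); (5|7)=-1, (1|7)=+1; sign (−1)^0·-1^0·+1^1 = +1.
Ram(-3094, -3) = {2, 3, 17, ∞}; no ℚ_2-point on the conic.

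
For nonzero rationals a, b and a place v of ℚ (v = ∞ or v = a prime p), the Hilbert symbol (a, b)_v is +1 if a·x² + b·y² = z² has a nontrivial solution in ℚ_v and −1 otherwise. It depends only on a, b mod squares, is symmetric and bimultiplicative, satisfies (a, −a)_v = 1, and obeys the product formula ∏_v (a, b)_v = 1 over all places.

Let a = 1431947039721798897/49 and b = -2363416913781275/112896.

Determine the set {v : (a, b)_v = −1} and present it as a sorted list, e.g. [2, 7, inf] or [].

[11, 17]

(a, b) ≡ (4178047313, -22342499) mod (ℚ^×)²; places V = {2, 3, 5, 7, 11, 17, 19, 23, 29, 41, 43, ∞}.
(a,b)_2: α=0, β=-8; u≡1, v≡5 (mod 8); ε(u)ε(v)=0·0, αω(v)=0·1, βω(u)=-8·0; sum ≡ 0  ⇒  +1.
(a,b)_43: α=1, u≡6; β=1, v≡19 (mod 43); (6|43)=+1, (19|43)=-1; sign (−1)^1·+1^1·-1^1 = +1.
(a,b)_11: α=5, u≡8; β=4, v≡2 (mod 11); (8|11)=-1, (2|11)=-1; sign (−1)^0·-1^4·-1^5 = -1.
(a,b)_23: α=1, u≡9; β=1, v≡20 (mod 23); (9|23)=+1, (20|23)=-1; sign (−1)^1·+1^1·-1^1 = +1.
(a,b)_5: α=0, u≡3; β=2, v≡4 (mod 5); (3|5)=-1, (4|5)=+1; sign (−1)^0·-1^2·+1^0 = +1.
(a,b)_17: α=3, u≡16; β=2, v≡12 (mod 17); (16|17)=+1, (12|17)=-1; sign (−1)^0·+1^2·-1^3 = -1.
(a,b)_19: α=1, u≡5; β=1, v≡8 (mod 19); (5|19)=+1, (8|19)=-1; sign (−1)^1·+1^1·-1^1 = +1.
(a,b)_7: α=-2, u≡3; β=-2, v≡5 (mod 7); (3|7)=-1, (5|7)=-1; sign (−1)^0·-1^-2·-1^-2 = +1.
(a,b)_∞: sgn(4178047313)=+, sgn(-22342499)=−, so +1.
(a,b)_29: α=1, u≡19; β=1, v≡18 (mod 29); (19|29)=-1, (18|29)=-1; sign (−1)^0·-1^1·-1^1 = +1.
(a,b)_3: α=4, u≡2; β=-2, v≡1 (mod 3); (2|3)=-1, (1|3)=+1; sign (−1)^0·-1^-2·+1^4 = +1.
(a,b)_41: α=1, u≡21; β=1, v≡16 (mod 41); (21|41)=+1, (16|41)=+1; sign (−1)^0·+1^1·+1^1 = +1.
Ram(4178047313, -22342499) = {11, 17}; no ℚ_11-point on the conic.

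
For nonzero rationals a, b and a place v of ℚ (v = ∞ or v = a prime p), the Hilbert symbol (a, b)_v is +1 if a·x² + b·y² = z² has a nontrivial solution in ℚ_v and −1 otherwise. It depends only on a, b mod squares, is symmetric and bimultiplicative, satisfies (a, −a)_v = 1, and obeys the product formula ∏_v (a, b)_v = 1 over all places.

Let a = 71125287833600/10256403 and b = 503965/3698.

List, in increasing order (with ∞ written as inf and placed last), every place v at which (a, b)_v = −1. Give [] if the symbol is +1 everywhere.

(a, b) ≡ (3003, 170) mod (ℚ^×)²; places V = {2, 3, 5, 7, 11, 13, 17, 43, ∞}.
(a,b)_7: α=5, u≡1; β=2, v≡1 (mod 7); (1|7)=+1, (1|7)=+1; sign (−1)^0·+1^2·+1^5 = +1.
(a,b)_13: α=1, u≡1; β=0, v≡12 (mod 13); (1|13)=+1, (12|13)=+1; sign (−1)^0·+1^0·+1^1 = +1.
(a,b)_43: α=-4, u≡36; β=-2, v≡24 (mod 43); (36|43)=+1, (24|43)=+1; sign (−1)^0·+1^-2·+1^-4 = +1.
(a,b)_2: α=12, β=-1; u≡3, v≡5 (mod 8); ε(u)ε(v)=1·0, αω(v)=12·1, βω(u)=-1·1; sum ≡ 1  ⇒  -1.
(a,b)_5: α=2, u≡3; β=1, v≡1 (mod 5); (3|5)=-1, (1|5)=+1; sign (−1)^0·-1^1·+1^2 = -1.
(a,b)_11: α=1, u≡9; β=2, v≡9 (mod 11); (9|11)=+1, (9|11)=+1; sign (−1)^0·+1^2·+1^1 = +1.
(a,b)_∞: sgn(3003)=+, sgn(170)=+, so +1.
(a,b)_17: α=2, u≡7; β=1, v≡11 (mod 17); (7|17)=-1, (11|17)=-1; sign (−1)^0·-1^1·-1^2 = -1.
(a,b)_3: α=-1, u≡2; β=0, v≡2 (mod 3); (2|3)=-1, (2|3)=-1; sign (−1)^0·-1^0·-1^-1 = -1.
Ram(3003, 170) = {2, 3, 5, 17}; no ℚ_2-point on the conic.

[2, 3, 5, 17]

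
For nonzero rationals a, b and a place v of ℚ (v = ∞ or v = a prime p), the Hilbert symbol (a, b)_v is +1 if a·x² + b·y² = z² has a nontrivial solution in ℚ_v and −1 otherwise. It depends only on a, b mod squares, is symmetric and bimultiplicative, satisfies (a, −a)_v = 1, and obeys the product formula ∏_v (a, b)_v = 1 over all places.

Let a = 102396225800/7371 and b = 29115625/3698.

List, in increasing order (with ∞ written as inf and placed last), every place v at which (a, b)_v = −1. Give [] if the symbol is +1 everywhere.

[2, 5, 7, 11]

Mod squares: a ≡ 182, b ≡ 770. Check v ∈ {∞, 2, 3, 5, 7, 11, 13, 17, 43}.
v=∞: 182 > 0 and 770 > 0  ⇒  (a,b)_∞ = +1.
v=13: a=13^-1·(≡3), b=13^0·(≡1) mod 13; (3|13)=+1, (1|13)=+1; (−1)^{-1·0·6}·(+1)^0·(+1)^-1 = +1.
v=5: a=5^2·(≡2), b=5^5·(≡4) mod 5; (2|5)=-1, (4|5)=+1; (−1)^{2·5·2}·(-1)^5·(+1)^2 = -1.
v=2: v_2(a)=3, v_2(b)=-1; units ≡ 3, 1 (mod 8); ε·ε+αω+βω = 1·0+3·0+-1·1 ≡ 1  ⇒  (a,b)_2 = -1.
v=43: a=43^0·(≡40), b=43^-2·(≡12) mod 43; (40|43)=+1, (12|43)=-1; (−1)^{0·-2·21}·(+1)^-2·(-1)^0 = +1.
v=7: a=7^-1·(≡5), b=7^1·(≡5) mod 7; (5|7)=-1, (5|7)=-1; (−1)^{-1·1·3}·(-1)^1·(-1)^-1 = -1.
v=3: a=3^-4·(≡2), b=3^0·(≡2) mod 3; (2|3)=-1, (2|3)=-1; (−1)^{-4·0·1}·(-1)^0·(-1)^-4 = +1.
v=11: a=11^6·(≡6), b=11^3·(≡9) mod 11; (6|11)=-1, (9|11)=+1; (−1)^{6·3·5}·(-1)^3·(+1)^6 = -1.
v=17: a=17^2·(≡7), b=17^0·(≡11) mod 17; (7|17)=-1, (11|17)=-1; (−1)^{2·0·8}·(-1)^0·(-1)^2 = +1.
|Ram(182, 770)| = 4, even; anisotropic at {2, 5, 7, 11}.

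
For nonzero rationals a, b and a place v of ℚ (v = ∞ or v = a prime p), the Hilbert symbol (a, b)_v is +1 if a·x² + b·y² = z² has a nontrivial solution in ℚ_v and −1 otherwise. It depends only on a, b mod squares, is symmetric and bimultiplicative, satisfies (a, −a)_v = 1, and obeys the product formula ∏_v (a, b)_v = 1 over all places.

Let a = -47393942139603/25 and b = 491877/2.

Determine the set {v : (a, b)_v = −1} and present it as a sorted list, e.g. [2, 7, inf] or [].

[2, 43]

Mod squares: a ≡ -1763, b ≡ 109306. Check v ∈ {∞, 2, 3, 5, 31, 41, 43}.
v=2: v_2(a)=0, v_2(b)=-1; units ≡ 5, 5 (mod 8); ε·ε+αω+βω = 0·0+0·1+-1·1 ≡ 1  ⇒  (a,b)_2 = -1.
v=41: a=41^3·(≡40), b=41^1·(≡33) mod 41; (40|41)=+1, (33|41)=+1; (−1)^{3·1·20}·(+1)^1·(+1)^3 = +1.
v=3: a=3^2·(≡1), b=3^2·(≡1) mod 3; (1|3)=+1, (1|3)=+1; (−1)^{2·2·1}·(+1)^2·(+1)^2 = +1.
v=5: a=5^-2·(≡2), b=5^0·(≡1) mod 5; (2|5)=-1, (1|5)=+1; (−1)^{-2·0·2}·(-1)^0·(+1)^-2 = +1.
v=∞: -1763 < 0 and 109306 > 0  ⇒  (a,b)_∞ = +1.
v=31: a=31^2·(≡28), b=31^1·(≡13) mod 31; (28|31)=+1, (13|31)=-1; (−1)^{2·1·15}·(+1)^1·(-1)^2 = +1.
v=43: a=43^3·(≡26), b=43^1·(≡22) mod 43; (26|43)=-1, (22|43)=-1; (−1)^{3·1·21}·(-1)^1·(-1)^3 = -1.
(-1763, 109306 / ℚ) ramifies at {2, 43}: a division algebra.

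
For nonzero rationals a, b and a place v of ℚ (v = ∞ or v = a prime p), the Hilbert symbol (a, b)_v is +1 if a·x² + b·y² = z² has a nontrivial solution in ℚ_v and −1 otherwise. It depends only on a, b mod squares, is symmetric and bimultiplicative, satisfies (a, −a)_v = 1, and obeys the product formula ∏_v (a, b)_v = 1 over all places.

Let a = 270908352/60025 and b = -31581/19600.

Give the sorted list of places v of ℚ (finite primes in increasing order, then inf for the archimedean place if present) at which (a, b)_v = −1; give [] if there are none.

Mod squares: a ≡ 23, b ≡ -29. Check v ∈ {∞, 2, 3, 5, 7, 11, 13, 23, 29}.
v=5: a=5^-2·(≡2), b=5^-2·(≡1) mod 5; (2|5)=-1, (1|5)=+1; (−1)^{-2·-2·2}·(-1)^-2·(+1)^-2 = +1.
v=23: a=23^1·(≡18), b=23^0·(≡11) mod 23; (18|23)=+1, (11|23)=-1; (−1)^{1·0·11}·(+1)^0·(-1)^1 = -1.
v=7: a=7^-4·(≡2), b=7^-2·(≡3) mod 7; (2|7)=+1, (3|7)=-1; (−1)^{-4·-2·3}·(+1)^-2·(-1)^-4 = +1.
v=3: a=3^2·(≡2), b=3^2·(≡1) mod 3; (2|3)=-1, (1|3)=+1; (−1)^{2·2·1}·(-1)^2·(+1)^2 = +1.
v=2: v_2(a)=6, v_2(b)=-4; units ≡ 7, 3 (mod 8); ε·ε+αω+βω = 1·1+6·1+-4·0 ≡ 1  ⇒  (a,b)_2 = -1.
v=13: a=13^2·(≡1), b=13^0·(≡1) mod 13; (1|13)=+1, (1|13)=+1; (−1)^{2·0·6}·(+1)^0·(+1)^2 = +1.
v=∞: 23 > 0 and -29 < 0  ⇒  (a,b)_∞ = +1.
v=11: a=11^2·(≡3), b=11^2·(≡4) mod 11; (3|11)=+1, (4|11)=+1; (−1)^{2·2·5}·(+1)^2·(+1)^2 = +1.
v=29: a=29^0·(≡4), b=29^1·(≡4) mod 29; (4|29)=+1, (4|29)=+1; (−1)^{0·1·14}·(+1)^1·(+1)^0 = +1.
Ram(23, -29) = {2, 23}; no ℚ_2-point on the conic.

[2, 23]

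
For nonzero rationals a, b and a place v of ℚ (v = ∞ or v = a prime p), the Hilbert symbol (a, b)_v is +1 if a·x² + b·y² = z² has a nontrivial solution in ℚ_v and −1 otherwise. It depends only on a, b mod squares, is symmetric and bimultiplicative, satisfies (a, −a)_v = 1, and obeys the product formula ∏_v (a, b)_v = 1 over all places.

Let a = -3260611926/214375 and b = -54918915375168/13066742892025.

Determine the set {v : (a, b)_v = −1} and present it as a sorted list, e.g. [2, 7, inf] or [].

(a, b) ≡ (-58058, -377) mod (ℚ^×)²; places V = {2, 3, 5, 7, 11, 13, 17, 19, 23, 29, 31, 43, ∞}.
(a,b)_∞: sgn(-58058)=−, sgn(-377)=−, so -1.
(a,b)_7: α=-3, u≡1; β=0, v≡4 (mod 7); (1|7)=+1, (4|7)=+1; sign (−1)^0·+1^0·+1^-3 = +1.
(a,b)_29: α=1, u≡7; β=1, v≡16 (mod 29); (7|29)=+1, (16|29)=+1; sign (−1)^0·+1^1·+1^1 = +1.
(a,b)_2: α=1, β=6; u≡3, v≡7 (mod 8); ε(u)ε(v)=1·1, αω(v)=1·0, βω(u)=6·1; sum ≡ 1  ⇒  -1.
(a,b)_5: α=-4, u≡3; β=-2, v≡2 (mod 5); (3|5)=-1, (2|5)=-1; sign (−1)^0·-1^-2·-1^-4 = +1.
(a,b)_3: α=2, u≡1; β=8, v≡1 (mod 3); (1|3)=+1, (1|3)=+1; sign (−1)^0·+1^8·+1^2 = +1.
(a,b)_31: α=0, u≡19; β=2, v≡13 (mod 31); (19|31)=+1, (13|31)=-1; sign (−1)^0·+1^2·-1^0 = +1.
(a,b)_43: α=0, u≡38; β=-4, v≡9 (mod 43); (38|43)=+1, (9|43)=+1; sign (−1)^0·+1^-4·+1^0 = +1.
(a,b)_23: α=0, u≡17; β=-2, v≡21 (mod 23); (17|23)=-1, (21|23)=-1; sign (−1)^0·-1^-2·-1^0 = +1.
(a,b)_11: α=3, u≡6; β=0, v≡10 (mod 11); (6|11)=-1, (10|11)=-1; sign (−1)^0·-1^0·-1^3 = -1.
(a,b)_17: α=0, u≡5; β=-2, v≡10 (mod 17); (5|17)=-1, (10|17)=-1; sign (−1)^0·-1^-2·-1^0 = +1.
(a,b)_13: α=1, u≡6; β=1, v≡4 (mod 13); (6|13)=-1, (4|13)=+1; sign (−1)^0·-1^1·+1^1 = -1.
(a,b)_19: α=2, u≡11; β=2, v≡12 (mod 19); (11|19)=+1, (12|19)=-1; sign (−1)^0·+1^2·-1^2 = +1.
(-58058, -377 / ℚ) ramifies at {2, 11, 13, ∞}: a division algebra.

[2, 11, 13, inf]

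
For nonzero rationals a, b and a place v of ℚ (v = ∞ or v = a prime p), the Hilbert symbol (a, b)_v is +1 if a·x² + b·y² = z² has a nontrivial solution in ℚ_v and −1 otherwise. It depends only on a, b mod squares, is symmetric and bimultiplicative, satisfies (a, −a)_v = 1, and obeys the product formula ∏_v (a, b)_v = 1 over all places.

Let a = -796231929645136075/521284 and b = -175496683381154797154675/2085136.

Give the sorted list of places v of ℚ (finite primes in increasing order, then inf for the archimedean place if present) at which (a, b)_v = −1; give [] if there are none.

[7, 13, 37, inf]

Mod squares: a ≡ -655603, b ≡ -105552083. Check v ∈ {∞, 2, 5, 7, 13, 19, 23, 29, 37, 47}.
v=19: a=19^-4·(≡16), b=19^-4·(≡17) mod 19; (16|19)=+1, (17|19)=+1; (−1)^{-4·-4·9}·(+1)^-4·(+1)^-4 = +1.
v=13: a=13^1·(≡4), b=13^1·(≡7) mod 13; (4|13)=+1, (7|13)=-1; (−1)^{1·1·6}·(+1)^1·(-1)^1 = -1.
v=29: a=29^1·(≡25), b=29^1·(≡20) mod 29; (25|29)=+1, (20|29)=+1; (−1)^{1·1·14}·(+1)^1·(+1)^1 = +1.
v=37: a=37^5·(≡1), b=37^7·(≡31) mod 37; (1|37)=+1, (31|37)=-1; (−1)^{5·7·18}·(+1)^7·(-1)^5 = -1.
v=47: a=47^1·(≡5), b=47^1·(≡9) mod 47; (5|47)=-1, (9|47)=+1; (−1)^{1·1·23}·(-1)^1·(+1)^1 = +1.
v=2: v_2(a)=-2, v_2(b)=-4; units ≡ 5, 5 (mod 8); ε·ε+αω+βω = 0·0+-2·1+-4·1 ≡ 0  ⇒  (a,b)_2 = +1.
v=∞: -655603 < 0 and -105552083 < 0  ⇒  (a,b)_∞ = -1.
v=7: a=7^2·(≡5), b=7^3·(≡3) mod 7; (5|7)=-1, (3|7)=-1; (−1)^{2·3·3}·(-1)^3·(-1)^2 = -1.
v=5: a=5^2·(≡3), b=5^2·(≡3) mod 5; (3|5)=-1, (3|5)=-1; (−1)^{2·2·2}·(-1)^2·(-1)^2 = +1.
v=23: a=23^2·(≡13), b=23^3·(≡20) mod 23; (13|23)=+1, (20|23)=-1; (−1)^{2·3·11}·(+1)^3·(-1)^2 = +1.
(-655603, -105552083 / ℚ) ramifies at {7, 13, 37, ∞}: a division algebra.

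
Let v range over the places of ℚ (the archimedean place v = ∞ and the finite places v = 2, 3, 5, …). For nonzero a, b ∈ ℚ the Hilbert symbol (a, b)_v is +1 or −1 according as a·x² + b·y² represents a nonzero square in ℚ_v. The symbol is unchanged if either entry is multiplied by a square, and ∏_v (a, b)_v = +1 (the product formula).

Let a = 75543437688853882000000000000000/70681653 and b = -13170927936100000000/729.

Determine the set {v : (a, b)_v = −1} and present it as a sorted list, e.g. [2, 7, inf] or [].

[7, 37]

Mod squares: a ≡ 17543365, b ≡ -9361. Check v ∈ {∞, 2, 3, 5, 7, 11, 19, 23, 29, 31, 37}.
v=29: a=29^2·(≡17), b=29^0·(≡9) mod 29; (17|29)=-1, (9|29)=+1; (−1)^{2·0·14}·(-1)^0·(+1)^2 = +1.
v=23: a=23^1·(≡3), b=23^1·(≡15) mod 23; (3|23)=+1, (15|23)=-1; (−1)^{1·1·11}·(+1)^1·(-1)^1 = +1.
v=3: a=3^-12·(≡1), b=3^-6·(≡2) mod 3; (1|3)=+1, (2|3)=-1; (−1)^{-12·-6·1}·(+1)^-6·(-1)^-12 = +1.
v=7: a=7^-1·(≡3), b=7^0·(≡3) mod 7; (3|7)=-1, (3|7)=-1; (−1)^{-1·0·3}·(-1)^0·(-1)^-1 = -1.
v=31: a=31^3·(≡20), b=31^2·(≡4) mod 31; (20|31)=+1, (4|31)=+1; (−1)^{3·2·15}·(+1)^2·(+1)^3 = +1.
v=∞: 17543365 > 0 and -9361 < 0  ⇒  (a,b)_∞ = +1.
v=5: a=5^15·(≡2), b=5^8·(≡1) mod 5; (2|5)=-1, (1|5)=+1; (−1)^{15·8·2}·(-1)^8·(+1)^15 = +1.
v=19: a=19^-1·(≡16), b=19^0·(≡7) mod 19; (16|19)=+1, (7|19)=+1; (−1)^{-1·0·9}·(+1)^0·(+1)^-1 = +1.
v=2: v_2(a)=16, v_2(b)=8; units ≡ 5, 7 (mod 8); ε·ε+αω+βω = 0·1+16·0+8·1 ≡ 0  ⇒  (a,b)_2 = +1.
v=37: a=37^1·(≡11), b=37^1·(≡29) mod 37; (11|37)=+1, (29|37)=-1; (−1)^{1·1·18}·(+1)^1·(-1)^1 = -1.
v=11: a=11^6·(≡5), b=11^5·(≡2) mod 11; (5|11)=+1, (2|11)=-1; (−1)^{6·5·5}·(+1)^5·(-1)^6 = +1.
Ram(17543365, -9361) = {7, 37}; no ℚ_7-point on the conic.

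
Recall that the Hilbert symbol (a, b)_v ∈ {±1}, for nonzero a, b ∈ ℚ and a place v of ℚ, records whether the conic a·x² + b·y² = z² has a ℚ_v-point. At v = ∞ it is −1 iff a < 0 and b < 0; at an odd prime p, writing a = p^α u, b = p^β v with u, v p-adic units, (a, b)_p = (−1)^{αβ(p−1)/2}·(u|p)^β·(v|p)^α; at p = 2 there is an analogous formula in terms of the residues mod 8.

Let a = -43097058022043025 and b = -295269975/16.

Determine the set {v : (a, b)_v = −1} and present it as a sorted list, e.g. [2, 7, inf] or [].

(a, b) ≡ (-1001, -1312311) mod (ℚ^×)²; places V = {2, 3, 5, 7, 11, 13, 19, 23, ∞}.
(a,b)_3: α=2, u≡1; β=3, v≡2 (mod 3); (1|3)=+1, (2|3)=-1; sign (−1)^0·+1^3·-1^2 = +1.
(a,b)_5: α=2, u≡4; β=2, v≡1 (mod 5); (4|5)=+1, (1|5)=+1; sign (−1)^0·+1^2·+1^2 = +1.
(a,b)_∞: sgn(-1001)=−, sgn(-1312311)=−, so -1.
(a,b)_13: α=3, u≡9; β=1, v≡6 (mod 13); (9|13)=+1, (6|13)=-1; sign (−1)^0·+1^1·-1^3 = -1.
(a,b)_7: α=3, u≡2; β=1, v≡4 (mod 7); (2|7)=+1, (4|7)=+1; sign (−1)^1·+1^1·+1^3 = -1.
(a,b)_23: α=2, u≡10; β=1, v≡1 (mod 23); (10|23)=-1, (1|23)=+1; sign (−1)^0·-1^1·+1^2 = -1.
(a,b)_2: α=0, β=-4; u≡7, v≡1 (mod 8); ε(u)ε(v)=1·0, αω(v)=0·0, βω(u)=-4·0; sum ≡ 0  ⇒  +1.
(a,b)_19: α=2, u≡6; β=1, v≡15 (mod 19); (6|19)=+1, (15|19)=-1; sign (−1)^0·+1^1·-1^2 = +1.
(a,b)_11: α=3, u≡6; β=1, v≡5 (mod 11); (6|11)=-1, (5|11)=+1; sign (−1)^1·-1^1·+1^3 = +1.
Ram(-1001, -1312311) = {7, 13, 23, ∞}; no ℚ_7-point on the conic.

[7, 13, 23, inf]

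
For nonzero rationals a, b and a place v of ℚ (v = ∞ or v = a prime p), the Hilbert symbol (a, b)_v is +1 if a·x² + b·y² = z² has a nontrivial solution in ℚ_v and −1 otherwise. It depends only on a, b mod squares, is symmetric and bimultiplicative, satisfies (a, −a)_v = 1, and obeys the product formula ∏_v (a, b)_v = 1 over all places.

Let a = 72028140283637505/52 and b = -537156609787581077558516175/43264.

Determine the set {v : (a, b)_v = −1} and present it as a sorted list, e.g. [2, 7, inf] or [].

[3, 5, 7, 17, 19, 29]

(a, b) ≡ (393965, -6783) mod (ℚ^×)²; places V = {2, 3, 5, 7, 11, 13, 17, 19, 29, 37, 43, ∞}.
(a,b)_5: α=1, u≡3; β=2, v≡2 (mod 5); (3|5)=-1, (2|5)=-1; sign (−1)^0·-1^2·-1^1 = -1.
(a,b)_37: α=2, u≡28; β=4, v≡4 (mod 37); (28|37)=+1, (4|37)=+1; sign (−1)^0·+1^4·+1^2 = +1.
(a,b)_7: α=0, u≡3; β=3, v≡2 (mod 7); (3|7)=-1, (2|7)=+1; sign (−1)^0·-1^3·+1^0 = -1.
(a,b)_2: α=-2, β=-8; u≡5, v≡1 (mod 8); ε(u)ε(v)=0·0, αω(v)=-2·0, βω(u)=-8·1; sum ≡ 0  ⇒  +1.
(a,b)_13: α=-1, u≡8; β=-2, v≡10 (mod 13); (8|13)=-1, (10|13)=+1; sign (−1)^0·-1^-2·+1^-1 = +1.
(a,b)_29: α=1, u≡22; β=2, v≡18 (mod 29); (22|29)=+1, (18|29)=-1; sign (−1)^0·+1^2·-1^1 = -1.
(a,b)_43: α=2, u≡39; β=0, v≡15 (mod 43); (39|43)=-1, (15|43)=+1; sign (−1)^0·-1^0·+1^2 = +1.
(a,b)_11: α=1, u≡10; β=2, v≡4 (mod 11); (10|11)=-1, (4|11)=+1; sign (−1)^0·-1^2·+1^1 = +1.
(a,b)_∞: sgn(393965)=+, sgn(-6783)=−, so +1.
(a,b)_3: α=2, u≡2; β=3, v≡1 (mod 3); (2|3)=-1, (1|3)=+1; sign (−1)^0·-1^3·+1^2 = -1.
(a,b)_17: α=2, u≡7; β=3, v≡1 (mod 17); (7|17)=-1, (1|17)=+1; sign (−1)^0·-1^3·+1^2 = -1.
(a,b)_19: α=3, u≡9; β=5, v≡7 (mod 19); (9|19)=+1, (7|19)=+1; sign (−1)^1·+1^5·+1^3 = -1.
(393965, -6783 / ℚ) ramifies at {3, 5, 7, 17, 19, 29}: a division algebra.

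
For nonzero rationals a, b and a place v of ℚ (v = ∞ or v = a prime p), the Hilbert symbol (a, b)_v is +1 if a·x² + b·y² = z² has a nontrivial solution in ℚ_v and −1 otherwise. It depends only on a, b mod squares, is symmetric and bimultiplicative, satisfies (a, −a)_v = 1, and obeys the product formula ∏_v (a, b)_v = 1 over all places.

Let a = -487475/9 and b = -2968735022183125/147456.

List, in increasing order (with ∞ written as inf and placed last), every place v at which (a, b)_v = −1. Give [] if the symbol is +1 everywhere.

(a, b) ≡ (-19499, -13) mod (ℚ^×)²; places V = {2, 3, 5, 13, 17, 31, 37, ∞}.
(a,b)_3: α=-2, u≡1; β=-2, v≡2 (mod 3); (1|3)=+1, (2|3)=-1; sign (−1)^0·+1^-2·-1^-2 = +1.
(a,b)_17: α=1, u≡8; β=2, v≡1 (mod 17); (8|17)=+1, (1|17)=+1; sign (−1)^0·+1^2·+1^1 = +1.
(a,b)_5: α=2, u≡4; β=4, v≡2 (mod 5); (4|5)=+1, (2|5)=-1; sign (−1)^0·+1^4·-1^2 = +1.
(a,b)_13: α=0, u≡10; β=1, v≡4 (mod 13); (10|13)=+1, (4|13)=+1; sign (−1)^0·+1^1·+1^0 = +1.
(a,b)_37: α=1, u≡12; β=2, v≡14 (mod 37); (12|37)=+1, (14|37)=-1; sign (−1)^0·+1^2·-1^1 = -1.
(a,b)_2: α=0, β=-14; u≡5, v≡3 (mod 8); ε(u)ε(v)=0·1, αω(v)=0·1, βω(u)=-14·1; sum ≡ 0  ⇒  +1.
(a,b)_∞: sgn(-19499)=−, sgn(-13)=−, so -1.
(a,b)_31: α=1, u≡6; β=4, v≡8 (mod 31); (6|31)=-1, (8|31)=+1; sign (−1)^0·-1^4·+1^1 = +1.
(-19499, -13 / ℚ) ramifies at {37, ∞}: a division algebra.

[37, inf]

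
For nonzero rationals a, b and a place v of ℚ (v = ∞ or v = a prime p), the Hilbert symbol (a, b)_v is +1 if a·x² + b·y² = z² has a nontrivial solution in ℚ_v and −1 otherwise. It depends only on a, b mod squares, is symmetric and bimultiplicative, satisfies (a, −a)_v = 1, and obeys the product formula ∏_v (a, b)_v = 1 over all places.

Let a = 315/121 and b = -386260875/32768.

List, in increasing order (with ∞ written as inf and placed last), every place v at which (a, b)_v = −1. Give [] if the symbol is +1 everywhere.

(a, b) ≡ (35, -1430) mod (ℚ^×)²; places V = {2, 3, 5, 7, 11, 13, ∞}.
(a,b)_13: α=0, u≡4; β=1, v≡6 (mod 13); (4|13)=+1, (6|13)=-1; sign (−1)^0·+1^1·-1^0 = +1.
(a,b)_3: α=2, u≡2; β=2, v≡1 (mod 3); (2|3)=-1, (1|3)=+1; sign (−1)^0·-1^2·+1^2 = +1.
(a,b)_7: α=1, u≡5; β=4, v≡6 (mod 7); (5|7)=-1, (6|7)=-1; sign (−1)^0·-1^4·-1^1 = -1.
(a,b)_5: α=1, u≡3; β=3, v≡1 (mod 5); (3|5)=-1, (1|5)=+1; sign (−1)^0·-1^3·+1^1 = -1.
(a,b)_2: α=0, β=-15; u≡3, v≡5 (mod 8); ε(u)ε(v)=1·0, αω(v)=0·1, βω(u)=-15·1; sum ≡ 1  ⇒  -1.
(a,b)_∞: sgn(35)=+, sgn(-1430)=−, so +1.
(a,b)_11: α=-2, u≡7; β=1, v≡7 (mod 11); (7|11)=-1, (7|11)=-1; sign (−1)^0·-1^1·-1^-2 = -1.
|Ram(35, -1430)| = 4, even; anisotropic at {2, 5, 7, 11}.

[2, 5, 7, 11]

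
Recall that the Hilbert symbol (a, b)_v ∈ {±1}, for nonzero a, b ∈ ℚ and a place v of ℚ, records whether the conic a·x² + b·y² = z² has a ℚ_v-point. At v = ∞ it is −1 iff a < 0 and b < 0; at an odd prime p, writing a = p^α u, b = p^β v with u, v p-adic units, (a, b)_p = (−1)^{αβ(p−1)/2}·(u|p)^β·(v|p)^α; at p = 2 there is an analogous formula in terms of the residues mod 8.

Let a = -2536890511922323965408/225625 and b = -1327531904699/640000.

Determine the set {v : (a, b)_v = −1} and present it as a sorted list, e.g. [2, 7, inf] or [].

[2, 7, 11, inf]

Mod squares: a ≡ -30702, b ≡ -190619. Check v ∈ {∞, 2, 3, 5, 7, 11, 13, 17, 19, 29, 31, 43}.
v=3: a=3^1·(≡2), b=3^0·(≡1) mod 3; (2|3)=-1, (1|3)=+1; (−1)^{1·0·1}·(-1)^0·(+1)^1 = +1.
v=29: a=29^2·(≡4), b=29^2·(≡3) mod 29; (4|29)=+1, (3|29)=-1; (−1)^{2·2·14}·(+1)^2·(-1)^2 = +1.
v=17: a=17^1·(≡8), b=17^0·(≡15) mod 17; (8|17)=+1, (15|17)=+1; (−1)^{1·0·8}·(+1)^0·(+1)^1 = +1.
v=31: a=31^2·(≡20), b=31^1·(≡2) mod 31; (20|31)=+1, (2|31)=+1; (−1)^{2·1·15}·(+1)^1·(+1)^2 = +1.
v=2: v_2(a)=5, v_2(b)=-10; units ≡ 1, 5 (mod 8); ε·ε+αω+βω = 0·0+5·1+-10·0 ≡ 1  ⇒  (a,b)_2 = -1.
v=43: a=43^3·(≡10), b=43^1·(≡28) mod 43; (10|43)=+1, (28|43)=-1; (−1)^{3·1·21}·(+1)^1·(-1)^3 = +1.
v=11: a=11^2·(≡7), b=11^1·(≡2) mod 11; (7|11)=-1, (2|11)=-1; (−1)^{2·1·5}·(-1)^1·(-1)^2 = -1.
v=5: a=5^-4·(≡2), b=5^-4·(≡4) mod 5; (2|5)=-1, (4|5)=+1; (−1)^{-4·-4·2}·(-1)^-4·(+1)^-4 = +1.
v=13: a=13^4·(≡3), b=13^3·(≡9) mod 13; (3|13)=+1, (9|13)=+1; (−1)^{4·3·6}·(+1)^3·(+1)^4 = +1.
v=19: a=19^-2·(≡18), b=19^0·(≡8) mod 19; (18|19)=-1, (8|19)=-1; (−1)^{-2·0·9}·(-1)^0·(-1)^-2 = +1.
v=∞: -30702 < 0 and -190619 < 0  ⇒  (a,b)_∞ = -1.
v=7: a=7^1·(≡3), b=7^2·(≡3) mod 7; (3|7)=-1, (3|7)=-1; (−1)^{1·2·3}·(-1)^2·(-1)^1 = -1.
(-30702, -190619 / ℚ) ramifies at {2, 7, 11, ∞}: a division algebra.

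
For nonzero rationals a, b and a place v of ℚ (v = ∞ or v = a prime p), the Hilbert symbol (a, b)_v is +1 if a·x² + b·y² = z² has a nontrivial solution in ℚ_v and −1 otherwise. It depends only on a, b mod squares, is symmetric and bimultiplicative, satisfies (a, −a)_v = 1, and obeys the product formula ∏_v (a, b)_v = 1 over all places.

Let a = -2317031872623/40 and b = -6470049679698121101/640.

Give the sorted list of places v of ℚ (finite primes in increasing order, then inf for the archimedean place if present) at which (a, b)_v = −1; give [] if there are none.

[2, 5, 13, 23, 41, inf]

Mod squares: a ≡ -9430, b ≡ -92690. Check v ∈ {∞, 2, 3, 5, 13, 23, 31, 41}.
v=3: a=3^2·(≡2), b=3^2·(≡1) mod 3; (2|3)=-1, (1|3)=+1; (−1)^{2·2·1}·(-1)^2·(+1)^2 = +1.
v=2: v_2(a)=-3, v_2(b)=-7; units ≡ 5, 7 (mod 8); ε·ε+αω+βω = 0·1+-3·0+-7·1 ≡ 1  ⇒  (a,b)_2 = -1.
v=∞: -9430 < 0 and -92690 < 0  ⇒  (a,b)_∞ = -1.
v=23: a=23^1·(≡2), b=23^1·(≡9) mod 23; (2|23)=+1, (9|23)=+1; (−1)^{1·1·11}·(+1)^1·(+1)^1 = -1.
v=31: a=31^2·(≡28), b=31^3·(≡23) mod 31; (28|31)=+1, (23|31)=-1; (−1)^{2·3·15}·(+1)^3·(-1)^2 = +1.
v=13: a=13^2·(≡5), b=13^5·(≡8) mod 13; (5|13)=-1, (8|13)=-1; (−1)^{2·5·6}·(-1)^5·(-1)^2 = -1.
v=5: a=5^-1·(≡4), b=5^-1·(≡3) mod 5; (4|5)=+1, (3|5)=-1; (−1)^{-1·-1·2}·(+1)^-1·(-1)^-1 = -1.
v=41: a=41^3·(≡16), b=41^4·(≡6) mod 41; (16|41)=+1, (6|41)=-1; (−1)^{3·4·20}·(+1)^4·(-1)^3 = -1.
Ram(-9430, -92690) = {2, 5, 13, 23, 41, ∞}; no ℚ_2-point on the conic.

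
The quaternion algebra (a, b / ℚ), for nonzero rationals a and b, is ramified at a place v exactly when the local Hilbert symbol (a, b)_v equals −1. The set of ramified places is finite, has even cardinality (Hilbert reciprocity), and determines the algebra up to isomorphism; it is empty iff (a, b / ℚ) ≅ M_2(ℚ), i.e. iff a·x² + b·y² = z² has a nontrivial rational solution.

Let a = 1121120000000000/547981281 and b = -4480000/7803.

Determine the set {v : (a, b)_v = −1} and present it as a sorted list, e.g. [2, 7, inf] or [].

(a, b) ≡ (143, -21) mod (ℚ^×)²; places V = {2, 3, 5, 7, 11, 13, 17, ∞}.
(a,b)_17: α=-4, u≡6; β=-2, v≡1 (mod 17); (6|17)=-1, (1|17)=+1; sign (−1)^0·-1^-2·+1^-4 = +1.
(a,b)_∞: sgn(143)=+, sgn(-21)=−, so +1.
(a,b)_13: α=1, u≡5; β=0, v≡7 (mod 13); (5|13)=-1, (7|13)=-1; sign (−1)^0·-1^0·-1^1 = -1.
(a,b)_5: α=10, u≡3; β=4, v≡4 (mod 5); (3|5)=-1, (4|5)=+1; sign (−1)^0·-1^4·+1^10 = +1.
(a,b)_11: α=1, u≡6; β=0, v≡9 (mod 11); (6|11)=-1, (9|11)=+1; sign (−1)^0·-1^0·+1^1 = +1.
(a,b)_2: α=14, β=10; u≡7, v≡3 (mod 8); ε(u)ε(v)=1·1, αω(v)=14·1, βω(u)=10·0; sum ≡ 1  ⇒  -1.
(a,b)_7: α=2, u≡3; β=1, v≡2 (mod 7); (3|7)=-1, (2|7)=+1; sign (−1)^0·-1^1·+1^2 = -1.
(a,b)_3: α=-8, u≡2; β=-3, v≡2 (mod 3); (2|3)=-1, (2|3)=-1; sign (−1)^0·-1^-3·-1^-8 = -1.
|Ram(143, -21)| = 4, even; anisotropic at {2, 3, 7, 13}.

[2, 3, 7, 13]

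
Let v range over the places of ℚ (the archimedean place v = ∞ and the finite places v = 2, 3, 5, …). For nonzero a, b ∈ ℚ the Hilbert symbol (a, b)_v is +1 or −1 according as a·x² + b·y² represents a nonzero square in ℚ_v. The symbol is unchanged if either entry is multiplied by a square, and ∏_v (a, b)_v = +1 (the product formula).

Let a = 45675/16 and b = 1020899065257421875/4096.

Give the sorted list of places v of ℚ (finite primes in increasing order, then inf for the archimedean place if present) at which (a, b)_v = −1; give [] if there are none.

[2, 7, 19, 29]

(a, b) ≡ (203, 19) mod (ℚ^×)²; places V = {2, 3, 5, 7, 19, 29, ∞}.
(a,b)_19: α=0, u≡13; β=1, v≡9 (mod 19); (13|19)=-1, (9|19)=+1; sign (−1)^0·-1^1·+1^0 = -1.
(a,b)_2: α=-4, β=-12; u≡3, v≡3 (mod 8); ε(u)ε(v)=1·1, αω(v)=-4·1, βω(u)=-12·1; sum ≡ 1  ⇒  -1.
(a,b)_29: α=1, u≡6; β=4, v≡21 (mod 29); (6|29)=+1, (21|29)=-1; sign (−1)^0·+1^4·-1^1 = -1.
(a,b)_5: α=2, u≡2; β=8, v≡4 (mod 5); (2|5)=-1, (4|5)=+1; sign (−1)^0·-1^8·+1^2 = +1.
(a,b)_7: α=1, u≡4; β=4, v≡3 (mod 7); (4|7)=+1, (3|7)=-1; sign (−1)^0·+1^4·-1^1 = -1.
(a,b)_3: α=2, u≡2; β=4, v≡1 (mod 3); (2|3)=-1, (1|3)=+1; sign (−1)^0·-1^4·+1^2 = +1.
(a,b)_∞: sgn(203)=+, sgn(19)=+, so +1.
(203, 19 / ℚ) ramifies at {2, 7, 19, 29}: a division algebra.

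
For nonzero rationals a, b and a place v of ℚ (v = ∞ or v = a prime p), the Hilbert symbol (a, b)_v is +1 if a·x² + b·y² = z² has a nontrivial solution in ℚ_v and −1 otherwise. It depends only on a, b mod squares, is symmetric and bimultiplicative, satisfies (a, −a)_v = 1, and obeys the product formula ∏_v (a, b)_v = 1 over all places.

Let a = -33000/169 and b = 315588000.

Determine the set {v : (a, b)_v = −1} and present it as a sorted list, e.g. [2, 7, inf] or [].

(a, b) ≡ (-330, 2730) mod (ℚ^×)²; places V = {2, 3, 5, 7, 11, 13, 17, ∞}.
(a,b)_3: α=1, u≡1; β=1, v≡1 (mod 3); (1|3)=+1, (1|3)=+1; sign (−1)^1·+1^1·+1^1 = -1.
(a,b)_∞: sgn(-330)=−, sgn(2730)=+, so +1.
(a,b)_17: α=0, u≡3; β=2, v≡5 (mod 17); (3|17)=-1, (5|17)=-1; sign (−1)^0·-1^2·-1^0 = +1.
(a,b)_13: α=-2, u≡7; β=1, v≡8 (mod 13); (7|13)=-1, (8|13)=-1; sign (−1)^0·-1^1·-1^-2 = -1.
(a,b)_11: α=1, u≡9; β=0, v≡2 (mod 11); (9|11)=+1, (2|11)=-1; sign (−1)^0·+1^0·-1^1 = -1.
(a,b)_2: α=3, β=5; u≡3, v≡5 (mod 8); ε(u)ε(v)=1·0, αω(v)=3·1, βω(u)=5·1; sum ≡ 0  ⇒  +1.
(a,b)_5: α=3, u≡4; β=3, v≡4 (mod 5); (4|5)=+1, (4|5)=+1; sign (−1)^0·+1^3·+1^3 = +1.
(a,b)_7: α=0, u≡5; β=1, v≡3 (mod 7); (5|7)=-1, (3|7)=-1; sign (−1)^0·-1^1·-1^0 = -1.
|Ram(-330, 2730)| = 4, even; anisotropic at {3, 7, 11, 13}.

[3, 7, 11, 13]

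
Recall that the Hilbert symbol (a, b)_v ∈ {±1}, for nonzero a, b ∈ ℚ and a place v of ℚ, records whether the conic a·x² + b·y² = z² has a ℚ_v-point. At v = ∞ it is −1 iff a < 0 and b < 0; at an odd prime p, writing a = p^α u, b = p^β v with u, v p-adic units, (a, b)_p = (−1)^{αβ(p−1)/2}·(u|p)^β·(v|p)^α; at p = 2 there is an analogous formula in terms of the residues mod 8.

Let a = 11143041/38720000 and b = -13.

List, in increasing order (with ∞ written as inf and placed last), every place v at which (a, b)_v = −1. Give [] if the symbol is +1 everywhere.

[2, 3]

(a, b) ≡ (9282, -13) mod (ℚ^×)²; places V = {2, 3, 5, 7, 11, 13, 17, ∞}.
(a,b)_∞: sgn(9282)=+, sgn(-13)=−, so +1.
(a,b)_13: α=1, u≡4; β=1, v≡12 (mod 13); (4|13)=+1, (12|13)=+1; sign (−1)^0·+1^1·+1^1 = +1.
(a,b)_5: α=-4, u≡3; β=0, v≡2 (mod 5); (3|5)=-1, (2|5)=-1; sign (−1)^0·-1^0·-1^-4 = +1.
(a,b)_17: α=1, u≡4; β=0, v≡4 (mod 17); (4|17)=+1, (4|17)=+1; sign (−1)^0·+1^0·+1^1 = +1.
(a,b)_3: α=1, u≡1; β=0, v≡2 (mod 3); (1|3)=+1, (2|3)=-1; sign (−1)^0·+1^0·-1^1 = -1.
(a,b)_2: α=-9, β=0; u≡1, v≡3 (mod 8); ε(u)ε(v)=0·1, αω(v)=-9·1, βω(u)=0·0; sum ≡ 1  ⇒  -1.
(a,b)_11: α=-2, u≡3; β=0, v≡9 (mod 11); (3|11)=+1, (9|11)=+1; sign (−1)^0·+1^0·+1^-2 = +1.
(a,b)_7: α=5, u≡3; β=0, v≡1 (mod 7); (3|7)=-1, (1|7)=+1; sign (−1)^0·-1^0·+1^5 = +1.
|Ram(9282, -13)| = 2, even; anisotropic at {2, 3}.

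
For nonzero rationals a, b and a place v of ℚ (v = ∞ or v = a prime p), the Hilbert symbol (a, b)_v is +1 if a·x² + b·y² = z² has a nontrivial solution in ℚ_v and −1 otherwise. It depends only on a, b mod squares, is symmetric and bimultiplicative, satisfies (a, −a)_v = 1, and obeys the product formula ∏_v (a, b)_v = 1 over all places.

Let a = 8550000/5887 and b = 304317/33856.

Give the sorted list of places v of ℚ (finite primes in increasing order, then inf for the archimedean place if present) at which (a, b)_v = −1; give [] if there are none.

[5, 7, 13, 19]

Mod squares: a ≡ 665, b ≡ 13. Check v ∈ {∞, 2, 3, 5, 7, 13, 17, 19, 23, 29}.
v=29: a=29^-2·(≡19), b=29^0·(≡6) mod 29; (19|29)=-1, (6|29)=+1; (−1)^{-2·0·14}·(-1)^0·(+1)^-2 = +1.
v=13: a=13^0·(≡11), b=13^1·(≡12) mod 13; (11|13)=-1, (12|13)=+1; (−1)^{0·1·6}·(-1)^1·(+1)^0 = -1.
v=∞: 665 > 0 and 13 > 0  ⇒  (a,b)_∞ = +1.
v=5: a=5^5·(≡3), b=5^0·(≡2) mod 5; (3|5)=-1, (2|5)=-1; (−1)^{5·0·2}·(-1)^0·(-1)^5 = -1.
v=7: a=7^-1·(≡4), b=7^0·(≡5) mod 7; (4|7)=+1, (5|7)=-1; (−1)^{-1·0·3}·(+1)^0·(-1)^-1 = -1.
v=17: a=17^0·(≡4), b=17^2·(≡15) mod 17; (4|17)=+1, (15|17)=+1; (−1)^{0·2·8}·(+1)^2·(+1)^0 = +1.
v=23: a=23^0·(≡20), b=23^-2·(≡13) mod 23; (20|23)=-1, (13|23)=+1; (−1)^{0·-2·11}·(-1)^-2·(+1)^0 = +1.
v=19: a=19^1·(≡5), b=19^0·(≡3) mod 19; (5|19)=+1, (3|19)=-1; (−1)^{1·0·9}·(+1)^0·(-1)^1 = -1.
v=2: v_2(a)=4, v_2(b)=-6; units ≡ 1, 5 (mod 8); ε·ε+αω+βω = 0·0+4·1+-6·0 ≡ 0  ⇒  (a,b)_2 = +1.
v=3: a=3^2·(≡2), b=3^4·(≡1) mod 3; (2|3)=-1, (1|3)=+1; (−1)^{2·4·1}·(-1)^4·(+1)^2 = +1.
Ram(665, 13) = {5, 7, 13, 19}; no ℚ_5-point on the conic.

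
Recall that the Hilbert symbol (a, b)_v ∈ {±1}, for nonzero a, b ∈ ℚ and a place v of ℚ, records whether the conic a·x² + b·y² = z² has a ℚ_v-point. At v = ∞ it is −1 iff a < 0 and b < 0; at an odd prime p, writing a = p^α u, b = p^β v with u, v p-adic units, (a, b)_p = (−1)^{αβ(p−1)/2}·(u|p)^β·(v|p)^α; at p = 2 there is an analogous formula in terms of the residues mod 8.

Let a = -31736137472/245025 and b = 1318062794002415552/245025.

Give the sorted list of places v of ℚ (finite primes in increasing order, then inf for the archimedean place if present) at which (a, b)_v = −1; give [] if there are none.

[17, 23]

Mod squares: a ≡ -147407, b ≡ 23. Check v ∈ {∞, 2, 3, 5, 7, 11, 13, 17, 23, 29}.
v=11: a=11^-2·(≡5), b=11^-2·(≡3) mod 11; (5|11)=+1, (3|11)=+1; (−1)^{-2·-2·5}·(+1)^-2·(+1)^-2 = +1.
v=7: a=7^0·(≡6), b=7^2·(≡4) mod 7; (6|7)=-1, (4|7)=+1; (−1)^{0·2·3}·(-1)^2·(+1)^0 = +1.
v=5: a=5^-2·(≡3), b=5^-2·(≡2) mod 5; (3|5)=-1, (2|5)=-1; (−1)^{-2·-2·2}·(-1)^-2·(-1)^-2 = +1.
v=17: a=17^1·(≡15), b=17^2·(≡11) mod 17; (15|17)=+1, (11|17)=-1; (−1)^{1·2·8}·(+1)^2·(-1)^1 = -1.
v=∞: -147407 < 0 and 23 > 0  ⇒  (a,b)_∞ = +1.
v=29: a=29^3·(≡10), b=29^4·(≡22) mod 29; (10|29)=-1, (22|29)=+1; (−1)^{3·4·14}·(-1)^4·(+1)^3 = +1.
v=23: a=23^1·(≡6), b=23^3·(≡13) mod 23; (6|23)=+1, (13|23)=+1; (−1)^{1·3·11}·(+1)^3·(+1)^1 = -1.
v=2: v_2(a)=8, v_2(b)=6; units ≡ 1, 7 (mod 8); ε·ε+αω+βω = 0·1+8·0+6·0 ≡ 0  ⇒  (a,b)_2 = +1.
v=13: a=13^1·(≡4), b=13^2·(≡12) mod 13; (4|13)=+1, (12|13)=+1; (−1)^{1·2·6}·(+1)^2·(+1)^1 = +1.
v=3: a=3^-4·(≡1), b=3^-4·(≡2) mod 3; (1|3)=+1, (2|3)=-1; (−1)^{-4·-4·1}·(+1)^-4·(-1)^-4 = +1.
Ram(-147407, 23) = {17, 23}; no ℚ_17-point on the conic.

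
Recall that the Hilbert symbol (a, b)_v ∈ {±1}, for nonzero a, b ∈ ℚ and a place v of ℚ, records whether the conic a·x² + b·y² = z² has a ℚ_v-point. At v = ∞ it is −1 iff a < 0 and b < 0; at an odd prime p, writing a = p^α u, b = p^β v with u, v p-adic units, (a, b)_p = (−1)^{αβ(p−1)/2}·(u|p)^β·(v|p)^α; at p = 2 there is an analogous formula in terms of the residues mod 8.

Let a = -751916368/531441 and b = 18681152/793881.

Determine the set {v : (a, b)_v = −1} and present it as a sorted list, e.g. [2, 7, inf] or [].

Mod squares: a ≡ -37, b ≡ 5957. Check v ∈ {∞, 2, 3, 7, 11, 23, 37}.
v=7: a=7^4·(≡5), b=7^3·(≡1) mod 7; (5|7)=-1, (1|7)=+1; (−1)^{4·3·3}·(-1)^3·(+1)^4 = -1.
v=3: a=3^-12·(≡2), b=3^-8·(≡2) mod 3; (2|3)=-1, (2|3)=-1; (−1)^{-12·-8·1}·(-1)^-8·(-1)^-12 = +1.
v=2: v_2(a)=4, v_2(b)=6; units ≡ 3, 5 (mod 8); ε·ε+αω+βω = 1·0+4·1+6·1 ≡ 0  ⇒  (a,b)_2 = +1.
v=37: a=37^1·(≡26), b=37^1·(≡24) mod 37; (26|37)=+1, (24|37)=-1; (−1)^{1·1·18}·(+1)^1·(-1)^1 = -1.
v=∞: -37 < 0 and 5957 > 0  ⇒  (a,b)_∞ = +1.
v=23: a=23^2·(≡18), b=23^1·(≡9) mod 23; (18|23)=+1, (9|23)=+1; (−1)^{2·1·11}·(+1)^1·(+1)^2 = +1.
v=11: a=11^0·(≡8), b=11^-2·(≡10) mod 11; (8|11)=-1, (10|11)=-1; (−1)^{0·-2·5}·(-1)^-2·(-1)^0 = +1.
(-37, 5957 / ℚ) ramifies at {7, 37}: a division algebra.

[7, 37]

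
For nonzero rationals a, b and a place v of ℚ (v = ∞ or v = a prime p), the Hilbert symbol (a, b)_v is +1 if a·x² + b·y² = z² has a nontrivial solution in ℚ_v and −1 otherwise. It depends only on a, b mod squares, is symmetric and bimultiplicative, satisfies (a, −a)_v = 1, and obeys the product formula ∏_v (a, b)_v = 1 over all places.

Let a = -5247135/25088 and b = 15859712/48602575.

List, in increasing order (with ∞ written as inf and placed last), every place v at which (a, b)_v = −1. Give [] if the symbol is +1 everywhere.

Mod squares: a ≡ -3230, b ≡ 14. Check v ∈ {∞, 2, 3, 5, 7, 11, 17, 19, 31}.
v=17: a=17^1·(≡5), b=17^-2·(≡5) mod 17; (5|17)=-1, (5|17)=-1; (−1)^{1·-2·8}·(-1)^-2·(-1)^1 = -1.
v=31: a=31^0·(≡2), b=31^-2·(≡8) mod 31; (2|31)=+1, (8|31)=+1; (−1)^{0·-2·15}·(+1)^-2·(+1)^0 = +1.
v=2: v_2(a)=-9, v_2(b)=17; units ≡ 1, 7 (mod 8); ε·ε+αω+βω = 0·1+-9·0+17·0 ≡ 0  ⇒  (a,b)_2 = +1.
v=19: a=19^3·(≡16), b=19^0·(≡14) mod 19; (16|19)=+1, (14|19)=-1; (−1)^{3·0·9}·(+1)^0·(-1)^3 = -1.
v=11: a=11^0·(≡1), b=11^2·(≡4) mod 11; (1|11)=+1, (4|11)=+1; (−1)^{0·2·5}·(+1)^2·(+1)^0 = +1.
v=3: a=3^2·(≡1), b=3^0·(≡2) mod 3; (1|3)=+1, (2|3)=-1; (−1)^{2·0·1}·(+1)^0·(-1)^2 = +1.
v=5: a=5^1·(≡1), b=5^-2·(≡4) mod 5; (1|5)=+1, (4|5)=+1; (−1)^{1·-2·2}·(+1)^-2·(+1)^1 = +1.
v=7: a=7^-2·(≡2), b=7^-1·(≡4) mod 7; (2|7)=+1, (4|7)=+1; (−1)^{-2·-1·3}·(+1)^-1·(+1)^-2 = +1.
v=∞: -3230 < 0 and 14 > 0  ⇒  (a,b)_∞ = +1.
Ram(-3230, 14) = {17, 19}; no ℚ_17-point on the conic.

[17, 19]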